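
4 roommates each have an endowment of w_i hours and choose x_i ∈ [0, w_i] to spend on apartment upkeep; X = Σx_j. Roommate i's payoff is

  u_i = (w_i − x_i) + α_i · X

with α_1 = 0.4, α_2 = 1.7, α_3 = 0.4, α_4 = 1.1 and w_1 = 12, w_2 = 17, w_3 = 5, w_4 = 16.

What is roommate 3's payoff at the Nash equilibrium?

18.2

∂u_i/∂x_i = α_i − 1, so roommate i contributes w_i if α_i > 1, else 0.
α_i > 1 for i ∈ {2, 4}; NE contributions (0, 17, 0, 16), X = 33.
u_3 = (5 − 0) + 0.4·33 = 18.2.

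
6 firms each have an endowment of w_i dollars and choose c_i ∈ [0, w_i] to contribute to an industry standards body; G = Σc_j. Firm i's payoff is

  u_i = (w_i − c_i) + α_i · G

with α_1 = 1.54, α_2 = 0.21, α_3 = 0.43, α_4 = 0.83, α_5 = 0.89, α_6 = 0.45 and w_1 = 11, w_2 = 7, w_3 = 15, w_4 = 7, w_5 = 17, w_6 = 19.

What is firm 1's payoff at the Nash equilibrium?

∂u_i/∂c_i = α_i − 1, so firm i contributes w_i if α_i > 1, else 0.
α_i > 1 for i ∈ {1}; NE contributions (11, 0, 0, 0, 0, 0), G = 11.
u_1 = (11 − 11) + 1.54·11 = 16.94.

16.94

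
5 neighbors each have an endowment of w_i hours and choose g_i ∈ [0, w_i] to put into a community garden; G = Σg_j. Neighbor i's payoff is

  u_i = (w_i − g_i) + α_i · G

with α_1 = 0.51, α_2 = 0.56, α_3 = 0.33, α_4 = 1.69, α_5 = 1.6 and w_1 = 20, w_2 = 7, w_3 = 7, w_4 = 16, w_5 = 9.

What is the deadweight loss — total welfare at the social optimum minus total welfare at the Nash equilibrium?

∂u_i/∂g_i = α_i − 1, so neighbor i contributes w_i if α_i > 1, else 0.
α_i > 1 for i ∈ {4, 5}; NE contributions (0, 0, 0, 16, 9), G = 25.
W^NE = Σw_i − G^NE + (Σα_i)·G^NE = 59 + 3.69·25 = 151.25.
Planner: ∂(Σu_j)/∂g_i = Σα_j − 1 = 3.69 > 0, so everyone contributes w_i; G^SO = 59, W^SO = 59 + 3.69·59 = 276.71.
Deadweight loss = 125.46.

125.46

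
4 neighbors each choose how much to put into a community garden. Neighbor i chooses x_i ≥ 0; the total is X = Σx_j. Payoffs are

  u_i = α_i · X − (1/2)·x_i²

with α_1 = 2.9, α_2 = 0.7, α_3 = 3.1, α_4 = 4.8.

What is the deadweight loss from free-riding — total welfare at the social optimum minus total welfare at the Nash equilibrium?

153.025

Neighbor i's FOC: ∂u_i/∂x_i = α_i − x_i = 0, so x_i* = α_i.
NE contributions = (2.9, 0.7, 3.1, 4.8); X = 11.5.
W^NE = (Σα)·X − ½Σα_i² = 11.5² − ½·41.55 = 111.475.
Planner sets x_i = Σα_j = 11.5 for every i, so X^SO = 4·11.5 = 46.
W^SO = (Σα)·X^SO − ½·4·(Σα)² = (4/2)·11.5² = 264.5.
Deadweight loss = W^SO − W^NE = 153.025.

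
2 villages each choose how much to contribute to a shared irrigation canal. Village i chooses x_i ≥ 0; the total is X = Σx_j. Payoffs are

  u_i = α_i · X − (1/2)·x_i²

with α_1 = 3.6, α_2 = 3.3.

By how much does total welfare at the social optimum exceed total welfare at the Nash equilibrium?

11.925

Village i's FOC: ∂u_i/∂x_i = α_i − x_i = 0, so x_i* = α_i.
NE contributions = (3.6, 3.3); X = 6.9.
W^NE = (Σα)·X − ½Σα_i² = 6.9² − ½·23.85 = 35.685.
Planner sets x_i = Σα_j = 6.9 for every i, so X^SO = 2·6.9 = 13.8.
W^SO = (Σα)·X^SO − ½·2·(Σα)² = (2/2)·6.9² = 47.61.
Deadweight loss = W^SO − W^NE = 11.925.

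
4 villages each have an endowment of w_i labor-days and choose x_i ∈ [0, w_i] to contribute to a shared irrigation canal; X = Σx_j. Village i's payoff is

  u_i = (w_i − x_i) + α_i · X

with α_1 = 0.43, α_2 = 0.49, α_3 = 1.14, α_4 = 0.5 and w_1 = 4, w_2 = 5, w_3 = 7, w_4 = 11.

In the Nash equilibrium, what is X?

∂u_i/∂x_i = α_i − 1, so village i contributes w_i if α_i > 1, else 0.
α_i > 1 for i ∈ {3}; NE contributions (0, 0, 7, 0), X = 7.

7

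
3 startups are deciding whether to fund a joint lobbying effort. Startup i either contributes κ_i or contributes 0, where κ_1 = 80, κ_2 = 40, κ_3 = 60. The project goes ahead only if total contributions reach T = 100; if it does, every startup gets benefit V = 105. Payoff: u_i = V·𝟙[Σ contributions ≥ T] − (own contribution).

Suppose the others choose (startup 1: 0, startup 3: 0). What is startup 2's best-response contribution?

Others' total = 0. Even contributing 40 gives 40 < 100: no benefit either way.
Best response: 0.

0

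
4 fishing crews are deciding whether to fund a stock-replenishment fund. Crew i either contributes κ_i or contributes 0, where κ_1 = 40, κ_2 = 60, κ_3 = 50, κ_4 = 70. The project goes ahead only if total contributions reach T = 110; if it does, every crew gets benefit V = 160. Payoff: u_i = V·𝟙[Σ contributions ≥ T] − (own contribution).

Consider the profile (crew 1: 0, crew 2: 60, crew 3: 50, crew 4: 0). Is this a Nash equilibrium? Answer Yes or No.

Yes

Total = 110 ≥ 110: provided.
Crew 1 (pledges 0, payoff 160): pledging 40 → total 150, payoff 120. No gain.
Crew 2 (pledges 60, payoff 100): dropping to 0 → total 50, payoff 0. No gain.
Crew 3 (pledges 50, payoff 110): dropping to 0 → total 60, payoff 0. No gain.
Crew 4 (pledges 0, payoff 160): pledging 70 → total 180, payoff 90. No gain.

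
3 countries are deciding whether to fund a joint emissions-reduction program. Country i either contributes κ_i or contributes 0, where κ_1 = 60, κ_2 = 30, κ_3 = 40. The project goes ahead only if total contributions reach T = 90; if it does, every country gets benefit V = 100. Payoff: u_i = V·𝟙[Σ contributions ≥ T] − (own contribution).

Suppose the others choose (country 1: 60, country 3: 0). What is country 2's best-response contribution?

Others' total = 60. Contributing 30 brings total to 90 ≥ 90: gain V − κ_2 = 70.
Best response: 30.

30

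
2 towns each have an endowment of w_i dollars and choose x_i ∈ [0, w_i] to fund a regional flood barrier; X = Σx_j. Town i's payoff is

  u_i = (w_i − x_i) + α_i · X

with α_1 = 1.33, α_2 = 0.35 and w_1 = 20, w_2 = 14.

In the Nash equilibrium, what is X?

20

∂u_i/∂x_i = α_i − 1, so town i contributes w_i if α_i > 1, else 0.
α_i > 1 for i ∈ {1}; NE contributions (20, 0), X = 20.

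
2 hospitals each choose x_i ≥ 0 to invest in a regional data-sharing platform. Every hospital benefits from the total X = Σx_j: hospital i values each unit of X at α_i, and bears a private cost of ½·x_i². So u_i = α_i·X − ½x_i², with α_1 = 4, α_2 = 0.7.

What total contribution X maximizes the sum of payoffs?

Planner FOC: ∂(Σu_j)/∂x_i = (Σα_j) − x_i = 0, so x_i^SO = Σα_j = 4.7 for every i; X^SO = 9.4.

9.4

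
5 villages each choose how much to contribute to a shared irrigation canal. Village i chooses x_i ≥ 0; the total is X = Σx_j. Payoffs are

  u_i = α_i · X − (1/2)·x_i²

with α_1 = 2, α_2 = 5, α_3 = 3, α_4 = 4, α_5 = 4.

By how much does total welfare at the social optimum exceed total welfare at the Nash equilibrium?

Village i's FOC: ∂u_i/∂x_i = α_i − x_i = 0, so x_i* = α_i.
NE contributions = (2, 5, 3, 4, 4); X = 18.
W^NE = (Σα)·X − ½Σα_i² = 18² − ½·70 = 289.
Planner sets x_i = Σα_j = 18 for every i, so X^SO = 5·18 = 90.
W^SO = (Σα)·X^SO − ½·5·(Σα)² = (5/2)·18² = 810.
Deadweight loss = W^SO − W^NE = 521.

521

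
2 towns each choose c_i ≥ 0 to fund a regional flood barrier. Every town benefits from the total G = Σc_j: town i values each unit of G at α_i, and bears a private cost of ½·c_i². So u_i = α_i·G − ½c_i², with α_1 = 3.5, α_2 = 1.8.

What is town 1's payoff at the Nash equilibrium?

Town i's FOC: ∂u_i/∂c_i = α_i − c_i = 0, so c_i* = α_i.
NE contributions = (3.5, 1.8); G = 5.3.
u_1 = α_1·G − ½·(c_1)² = 3.5·5.3 − ½·3.5² = 12.425.

12.425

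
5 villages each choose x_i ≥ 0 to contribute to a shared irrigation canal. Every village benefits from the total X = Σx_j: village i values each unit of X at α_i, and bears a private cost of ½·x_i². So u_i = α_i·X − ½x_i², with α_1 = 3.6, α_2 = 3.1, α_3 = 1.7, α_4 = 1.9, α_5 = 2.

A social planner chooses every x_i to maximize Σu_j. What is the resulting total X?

Planner FOC: ∂(Σu_j)/∂x_i = (Σα_j) − x_i = 0, so x_i^SO = Σα_j = 12.3 for every i; X^SO = 61.5.

61.5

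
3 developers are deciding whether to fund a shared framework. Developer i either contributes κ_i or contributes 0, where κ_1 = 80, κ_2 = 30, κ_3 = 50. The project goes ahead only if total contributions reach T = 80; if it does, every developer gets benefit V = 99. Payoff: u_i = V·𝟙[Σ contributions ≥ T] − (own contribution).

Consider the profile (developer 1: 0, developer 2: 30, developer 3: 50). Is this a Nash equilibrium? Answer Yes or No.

Yes

Total = 80 ≥ 80: provided.
Developer 1 (pledges 0, payoff 99): pledging 80 → total 160, payoff 19. No gain.
Developer 2 (pledges 30, payoff 69): dropping to 0 → total 50, payoff 0. No gain.
Developer 3 (pledges 50, payoff 49): dropping to 0 → total 30, payoff 0. No gain.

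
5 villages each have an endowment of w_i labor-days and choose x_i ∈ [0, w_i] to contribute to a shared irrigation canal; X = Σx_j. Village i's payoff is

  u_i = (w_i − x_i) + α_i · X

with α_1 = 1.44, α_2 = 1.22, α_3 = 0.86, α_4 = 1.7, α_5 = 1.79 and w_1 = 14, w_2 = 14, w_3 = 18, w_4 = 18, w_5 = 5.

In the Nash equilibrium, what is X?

51

∂u_i/∂x_i = α_i − 1, so village i contributes w_i if α_i > 1, else 0.
α_i > 1 for i ∈ {1, 2, 4, 5}; NE contributions (14, 14, 0, 18, 5), X = 51.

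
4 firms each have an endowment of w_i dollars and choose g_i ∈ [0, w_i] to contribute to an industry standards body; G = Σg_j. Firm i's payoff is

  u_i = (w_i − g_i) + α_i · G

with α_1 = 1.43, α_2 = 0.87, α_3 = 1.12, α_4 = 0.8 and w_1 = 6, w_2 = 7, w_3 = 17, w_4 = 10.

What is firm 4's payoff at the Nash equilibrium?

28.4

∂u_i/∂g_i = α_i − 1, so firm i contributes w_i if α_i > 1, else 0.
α_i > 1 for i ∈ {1, 3}; NE contributions (6, 0, 17, 0), G = 23.
u_4 = (10 − 0) + 0.8·23 = 28.4.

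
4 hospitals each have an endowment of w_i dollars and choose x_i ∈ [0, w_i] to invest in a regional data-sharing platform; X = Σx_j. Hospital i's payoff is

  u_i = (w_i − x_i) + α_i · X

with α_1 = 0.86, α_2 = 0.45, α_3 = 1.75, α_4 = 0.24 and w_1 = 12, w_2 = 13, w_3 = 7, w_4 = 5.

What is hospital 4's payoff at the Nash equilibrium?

∂u_i/∂x_i = α_i − 1, so hospital i contributes w_i if α_i > 1, else 0.
α_i > 1 for i ∈ {3}; NE contributions (0, 0, 7, 0), X = 7.
u_4 = (5 − 0) + 0.24·7 = 6.68.

6.68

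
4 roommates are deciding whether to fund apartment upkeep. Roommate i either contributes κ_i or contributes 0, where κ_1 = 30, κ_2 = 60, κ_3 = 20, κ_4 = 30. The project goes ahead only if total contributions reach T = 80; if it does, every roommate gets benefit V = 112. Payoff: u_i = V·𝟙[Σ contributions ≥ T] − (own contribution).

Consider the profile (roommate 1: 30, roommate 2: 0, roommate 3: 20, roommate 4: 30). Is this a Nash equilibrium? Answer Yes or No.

Yes

Total = 80 ≥ 80: provided.
Roommate 1 (pledges 30, payoff 82): dropping to 0 → total 50, payoff 0. No gain.
Roommate 2 (pledges 0, payoff 112): pledging 60 → total 140, payoff 52. No gain.
Roommate 3 (pledges 20, payoff 92): dropping to 0 → total 60, payoff 0. No gain.
Roommate 4 (pledges 30, payoff 82): dropping to 0 → total 50, payoff 0. No gain.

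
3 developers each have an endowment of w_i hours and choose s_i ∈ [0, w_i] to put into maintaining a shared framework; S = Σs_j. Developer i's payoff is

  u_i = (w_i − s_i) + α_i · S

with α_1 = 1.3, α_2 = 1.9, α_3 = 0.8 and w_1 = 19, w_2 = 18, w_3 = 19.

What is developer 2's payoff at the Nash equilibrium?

∂u_i/∂s_i = α_i − 1, so developer i contributes w_i if α_i > 1, else 0.
α_i > 1 for i ∈ {1, 2}; NE contributions (19, 18, 0), S = 37.
u_2 = (18 − 18) + 1.9·37 = 70.3.

70.3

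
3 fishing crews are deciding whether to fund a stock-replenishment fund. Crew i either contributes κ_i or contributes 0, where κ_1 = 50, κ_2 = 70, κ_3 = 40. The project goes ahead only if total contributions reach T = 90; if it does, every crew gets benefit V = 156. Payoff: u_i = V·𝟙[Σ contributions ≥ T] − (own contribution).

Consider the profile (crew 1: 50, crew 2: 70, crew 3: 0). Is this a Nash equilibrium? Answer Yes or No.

Total = 120 ≥ 90: provided.
Crew 1 (pledges 50, payoff 106): dropping to 0 → total 70, payoff 0. No gain.
Crew 2 (pledges 70, payoff 86): dropping to 0 → total 50, payoff 0. No gain.
Crew 3 (pledges 0, payoff 156): pledging 40 → total 160, payoff 116. No gain.

Yes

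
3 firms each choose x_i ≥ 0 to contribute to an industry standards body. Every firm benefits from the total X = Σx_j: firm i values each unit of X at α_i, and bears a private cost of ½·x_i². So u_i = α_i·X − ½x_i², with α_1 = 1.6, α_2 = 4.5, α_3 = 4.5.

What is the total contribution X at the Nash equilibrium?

10.6

Firm i's FOC: ∂u_i/∂x_i = α_i − x_i = 0, so x_i* = α_i.
NE contributions = (1.6, 4.5, 4.5); X = 10.6.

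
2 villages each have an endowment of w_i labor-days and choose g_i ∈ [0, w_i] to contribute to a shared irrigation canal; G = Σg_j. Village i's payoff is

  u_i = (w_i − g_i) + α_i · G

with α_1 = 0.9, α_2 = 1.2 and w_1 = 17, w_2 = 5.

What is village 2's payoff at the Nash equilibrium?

∂u_i/∂g_i = α_i − 1, so village i contributes w_i if α_i > 1, else 0.
α_i > 1 for i ∈ {2}; NE contributions (0, 5), G = 5.
u_2 = (5 − 5) + 1.2·5 = 6.

6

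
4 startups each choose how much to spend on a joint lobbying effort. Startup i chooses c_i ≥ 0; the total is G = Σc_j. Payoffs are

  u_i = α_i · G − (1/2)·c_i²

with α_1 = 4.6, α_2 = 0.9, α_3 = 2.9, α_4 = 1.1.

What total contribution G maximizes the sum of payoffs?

Planner FOC: ∂(Σu_j)/∂c_i = (Σα_j) − c_i = 0, so c_i^SO = Σα_j = 9.5 for every i; G^SO = 38.

38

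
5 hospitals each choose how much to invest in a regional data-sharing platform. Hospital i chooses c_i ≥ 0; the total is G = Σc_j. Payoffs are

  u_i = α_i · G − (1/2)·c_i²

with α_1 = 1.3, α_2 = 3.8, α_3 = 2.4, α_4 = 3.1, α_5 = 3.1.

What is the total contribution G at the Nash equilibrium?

13.7

Hospital i's FOC: ∂u_i/∂c_i = α_i − c_i = 0, so c_i* = α_i.
NE contributions = (1.3, 3.8, 2.4, 3.1, 3.1); G = 13.7.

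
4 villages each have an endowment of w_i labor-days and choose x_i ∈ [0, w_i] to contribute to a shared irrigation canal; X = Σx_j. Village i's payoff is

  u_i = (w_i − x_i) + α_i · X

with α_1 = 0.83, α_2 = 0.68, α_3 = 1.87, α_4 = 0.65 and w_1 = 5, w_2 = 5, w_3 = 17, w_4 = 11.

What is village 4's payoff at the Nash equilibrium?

22.05

∂u_i/∂x_i = α_i − 1, so village i contributes w_i if α_i > 1, else 0.
α_i > 1 for i ∈ {3}; NE contributions (0, 0, 17, 0), X = 17.
u_4 = (11 − 0) + 0.65·17 = 22.05.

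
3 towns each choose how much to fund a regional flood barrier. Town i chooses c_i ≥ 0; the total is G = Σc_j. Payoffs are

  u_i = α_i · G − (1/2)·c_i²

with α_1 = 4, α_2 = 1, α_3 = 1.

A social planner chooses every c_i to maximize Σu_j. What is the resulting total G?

Planner FOC: ∂(Σu_j)/∂c_i = (Σα_j) − c_i = 0, so c_i^SO = Σα_j = 6 for every i; G^SO = 18.

18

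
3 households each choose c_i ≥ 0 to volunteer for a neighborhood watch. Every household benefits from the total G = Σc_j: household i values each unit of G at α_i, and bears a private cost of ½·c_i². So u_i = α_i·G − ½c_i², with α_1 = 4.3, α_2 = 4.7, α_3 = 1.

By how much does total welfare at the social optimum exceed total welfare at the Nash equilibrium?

70.79

Household i's FOC: ∂u_i/∂c_i = α_i − c_i = 0, so c_i* = α_i.
NE contributions = (4.3, 4.7, 1); G = 10.
W^NE = (Σα)·G − ½Σα_i² = 10² − ½·41.58 = 79.21.
Planner sets c_i = Σα_j = 10 for every i, so G^SO = 3·10 = 30.
W^SO = (Σα)·G^SO − ½·3·(Σα)² = (3/2)·10² = 150.
Deadweight loss = W^SO − W^NE = 70.79.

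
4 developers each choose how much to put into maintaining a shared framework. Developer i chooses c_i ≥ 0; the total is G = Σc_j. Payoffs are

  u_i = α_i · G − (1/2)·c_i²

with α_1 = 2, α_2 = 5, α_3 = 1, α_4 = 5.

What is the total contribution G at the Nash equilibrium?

13

Developer i's FOC: ∂u_i/∂c_i = α_i − c_i = 0, so c_i* = α_i.
NE contributions = (2, 5, 1, 5); G = 13.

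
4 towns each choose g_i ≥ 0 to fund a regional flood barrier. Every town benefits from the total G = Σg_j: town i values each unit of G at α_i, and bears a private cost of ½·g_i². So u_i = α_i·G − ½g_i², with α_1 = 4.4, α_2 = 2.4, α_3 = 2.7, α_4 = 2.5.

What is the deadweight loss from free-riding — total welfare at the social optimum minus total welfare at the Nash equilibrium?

Town i's FOC: ∂u_i/∂g_i = α_i − g_i = 0, so g_i* = α_i.
NE contributions = (4.4, 2.4, 2.7, 2.5); G = 12.
W^NE = (Σα)·G − ½Σα_i² = 12² − ½·38.66 = 124.67.
Planner sets g_i = Σα_j = 12 for every i, so G^SO = 4·12 = 48.
W^SO = (Σα)·G^SO − ½·4·(Σα)² = (4/2)·12² = 288.
Deadweight loss = W^SO − W^NE = 163.33.

163.33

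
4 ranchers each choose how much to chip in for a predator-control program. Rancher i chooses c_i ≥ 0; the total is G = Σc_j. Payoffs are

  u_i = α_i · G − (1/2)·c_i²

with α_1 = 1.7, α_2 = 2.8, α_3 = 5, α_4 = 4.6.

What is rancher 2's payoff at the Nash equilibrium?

35.56

Rancher i's FOC: ∂u_i/∂c_i = α_i − c_i = 0, so c_i* = α_i.
NE contributions = (1.7, 2.8, 5, 4.6); G = 14.1.
u_2 = α_2·G − ½·(c_2)² = 2.8·14.1 − ½·2.8² = 35.56.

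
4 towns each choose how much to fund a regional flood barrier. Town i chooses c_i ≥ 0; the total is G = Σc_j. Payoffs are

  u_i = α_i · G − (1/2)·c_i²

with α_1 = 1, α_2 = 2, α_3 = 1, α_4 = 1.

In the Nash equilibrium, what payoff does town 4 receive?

4.5

Town i's FOC: ∂u_i/∂c_i = α_i − c_i = 0, so c_i* = α_i.
NE contributions = (1, 2, 1, 1); G = 5.
u_4 = α_4·G − ½·(c_4)² = 1·5 − ½·1² = 4.5.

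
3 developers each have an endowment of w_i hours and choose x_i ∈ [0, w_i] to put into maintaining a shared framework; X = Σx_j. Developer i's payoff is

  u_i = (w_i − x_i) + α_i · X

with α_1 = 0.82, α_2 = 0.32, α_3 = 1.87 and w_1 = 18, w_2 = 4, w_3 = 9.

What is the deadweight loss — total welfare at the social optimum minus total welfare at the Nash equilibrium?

44.22

∂u_i/∂x_i = α_i − 1, so developer i contributes w_i if α_i > 1, else 0.
α_i > 1 for i ∈ {3}; NE contributions (0, 0, 9), X = 9.
W^NE = Σw_i − X^NE + (Σα_i)·X^NE = 31 + 2.01·9 = 49.09.
Planner: ∂(Σu_j)/∂x_i = Σα_j − 1 = 2.01 > 0, so everyone contributes w_i; X^SO = 31, W^SO = 31 + 2.01·31 = 93.31.
Deadweight loss = 44.22.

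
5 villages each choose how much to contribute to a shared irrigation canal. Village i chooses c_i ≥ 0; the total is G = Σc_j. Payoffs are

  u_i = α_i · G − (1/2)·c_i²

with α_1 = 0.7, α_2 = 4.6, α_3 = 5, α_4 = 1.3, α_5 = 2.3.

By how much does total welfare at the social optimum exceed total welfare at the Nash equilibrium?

316.63

Village i's FOC: ∂u_i/∂c_i = α_i − c_i = 0, so c_i* = α_i.
NE contributions = (0.7, 4.6, 5, 1.3, 2.3); G = 13.9.
W^NE = (Σα)·G − ½Σα_i² = 13.9² − ½·53.63 = 166.395.
Planner sets c_i = Σα_j = 13.9 for every i, so G^SO = 5·13.9 = 69.5.
W^SO = (Σα)·G^SO − ½·5·(Σα)² = (5/2)·13.9² = 483.025.
Deadweight loss = W^SO − W^NE = 316.63.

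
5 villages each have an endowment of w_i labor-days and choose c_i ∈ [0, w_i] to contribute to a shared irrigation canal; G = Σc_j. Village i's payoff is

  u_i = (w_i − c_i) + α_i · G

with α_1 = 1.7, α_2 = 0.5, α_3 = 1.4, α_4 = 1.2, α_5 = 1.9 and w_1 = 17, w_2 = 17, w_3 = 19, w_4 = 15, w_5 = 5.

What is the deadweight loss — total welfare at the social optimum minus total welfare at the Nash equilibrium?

∂u_i/∂c_i = α_i − 1, so village i contributes w_i if α_i > 1, else 0.
α_i > 1 for i ∈ {1, 3, 4, 5}; NE contributions (17, 0, 19, 15, 5), G = 56.
W^NE = Σw_i − G^NE + (Σα_i)·G^NE = 73 + 5.7·56 = 392.2.
Planner: ∂(Σu_j)/∂c_i = Σα_j − 1 = 5.7 > 0, so everyone contributes w_i; G^SO = 73, W^SO = 73 + 5.7·73 = 489.1.
Deadweight loss = 96.9.

96.9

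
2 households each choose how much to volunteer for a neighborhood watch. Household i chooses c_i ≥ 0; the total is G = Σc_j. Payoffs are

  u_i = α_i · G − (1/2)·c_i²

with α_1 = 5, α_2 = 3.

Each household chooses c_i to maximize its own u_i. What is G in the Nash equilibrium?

Household i's FOC: ∂u_i/∂c_i = α_i − c_i = 0, so c_i* = α_i.
NE contributions = (5, 3); G = 8.

8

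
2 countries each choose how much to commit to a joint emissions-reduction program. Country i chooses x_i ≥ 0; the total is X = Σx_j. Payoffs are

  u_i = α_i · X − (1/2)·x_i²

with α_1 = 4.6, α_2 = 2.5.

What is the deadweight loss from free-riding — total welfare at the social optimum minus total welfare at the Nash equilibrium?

13.705

Country i's FOC: ∂u_i/∂x_i = α_i − x_i = 0, so x_i* = α_i.
NE contributions = (4.6, 2.5); X = 7.1.
W^NE = (Σα)·X − ½Σα_i² = 7.1² − ½·27.41 = 36.705.
Planner sets x_i = Σα_j = 7.1 for every i, so X^SO = 2·7.1 = 14.2.
W^SO = (Σα)·X^SO − ½·2·(Σα)² = (2/2)·7.1² = 50.41.
Deadweight loss = W^SO − W^NE = 13.705.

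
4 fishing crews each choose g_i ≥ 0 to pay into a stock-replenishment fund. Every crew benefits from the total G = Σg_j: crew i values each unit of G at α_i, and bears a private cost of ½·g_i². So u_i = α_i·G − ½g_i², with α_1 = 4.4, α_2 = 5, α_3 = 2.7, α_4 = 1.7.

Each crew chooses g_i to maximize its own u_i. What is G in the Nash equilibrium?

13.8

Crew i's FOC: ∂u_i/∂g_i = α_i − g_i = 0, so g_i* = α_i.
NE contributions = (4.4, 5, 2.7, 1.7); G = 13.8.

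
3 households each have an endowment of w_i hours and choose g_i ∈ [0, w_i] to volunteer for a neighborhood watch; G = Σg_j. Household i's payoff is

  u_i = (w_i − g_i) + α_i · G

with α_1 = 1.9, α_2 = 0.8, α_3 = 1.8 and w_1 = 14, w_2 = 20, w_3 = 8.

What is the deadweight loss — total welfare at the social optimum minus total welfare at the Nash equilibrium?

∂u_i/∂g_i = α_i − 1, so household i contributes w_i if α_i > 1, else 0.
α_i > 1 for i ∈ {1, 3}; NE contributions (14, 0, 8), G = 22.
W^NE = Σw_i − G^NE + (Σα_i)·G^NE = 42 + 3.5·22 = 119.
Planner: ∂(Σu_j)/∂g_i = Σα_j − 1 = 3.5 > 0, so everyone contributes w_i; G^SO = 42, W^SO = 42 + 3.5·42 = 189.
Deadweight loss = 70.

70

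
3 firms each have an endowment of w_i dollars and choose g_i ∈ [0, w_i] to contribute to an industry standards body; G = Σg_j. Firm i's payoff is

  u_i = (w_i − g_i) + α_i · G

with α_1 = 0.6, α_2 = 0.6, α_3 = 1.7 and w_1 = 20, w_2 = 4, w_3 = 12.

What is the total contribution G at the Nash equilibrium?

∂u_i/∂g_i = α_i − 1, so firm i contributes w_i if α_i > 1, else 0.
α_i > 1 for i ∈ {3}; NE contributions (0, 0, 12), G = 12.

12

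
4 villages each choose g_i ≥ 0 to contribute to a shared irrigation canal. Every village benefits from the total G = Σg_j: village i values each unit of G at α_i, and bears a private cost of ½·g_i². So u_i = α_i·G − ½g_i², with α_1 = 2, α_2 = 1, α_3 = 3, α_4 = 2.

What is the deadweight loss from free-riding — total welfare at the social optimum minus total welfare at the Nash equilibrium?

Village i's FOC: ∂u_i/∂g_i = α_i − g_i = 0, so g_i* = α_i.
NE contributions = (2, 1, 3, 2); G = 8.
W^NE = (Σα)·G − ½Σα_i² = 8² − ½·18 = 55.
Planner sets g_i = Σα_j = 8 for every i, so G^SO = 4·8 = 32.
W^SO = (Σα)·G^SO − ½·4·(Σα)² = (4/2)·8² = 128.
Deadweight loss = W^SO − W^NE = 73.

73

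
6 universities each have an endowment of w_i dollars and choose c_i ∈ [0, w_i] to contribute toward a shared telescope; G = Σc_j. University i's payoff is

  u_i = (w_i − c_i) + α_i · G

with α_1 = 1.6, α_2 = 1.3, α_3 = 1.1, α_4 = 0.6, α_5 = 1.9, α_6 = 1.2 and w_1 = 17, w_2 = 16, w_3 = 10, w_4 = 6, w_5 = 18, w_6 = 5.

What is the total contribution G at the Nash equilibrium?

66

∂u_i/∂c_i = α_i − 1, so university i contributes w_i if α_i > 1, else 0.
α_i > 1 for i ∈ {1, 2, 3, 5, 6}; NE contributions (17, 16, 10, 0, 18, 5), G = 66.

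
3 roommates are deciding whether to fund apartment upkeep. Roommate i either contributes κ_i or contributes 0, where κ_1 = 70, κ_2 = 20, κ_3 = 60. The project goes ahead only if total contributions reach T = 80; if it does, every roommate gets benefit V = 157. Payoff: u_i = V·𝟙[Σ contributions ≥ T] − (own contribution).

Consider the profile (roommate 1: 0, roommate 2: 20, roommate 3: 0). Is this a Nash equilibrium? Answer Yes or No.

Total = 20 < 80: not provided.
Roommate 1 (pledges 0, payoff 0): pledging 70 → total 90, payoff 87. Profitable deviation.

No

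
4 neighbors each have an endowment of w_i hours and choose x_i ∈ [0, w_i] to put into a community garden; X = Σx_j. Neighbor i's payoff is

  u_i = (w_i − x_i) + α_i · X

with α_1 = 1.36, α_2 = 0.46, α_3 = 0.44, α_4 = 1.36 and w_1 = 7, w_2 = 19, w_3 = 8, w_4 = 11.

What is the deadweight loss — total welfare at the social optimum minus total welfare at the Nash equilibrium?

∂u_i/∂x_i = α_i − 1, so neighbor i contributes w_i if α_i > 1, else 0.
α_i > 1 for i ∈ {1, 4}; NE contributions (7, 0, 0, 11), X = 18.
W^NE = Σw_i − X^NE + (Σα_i)·X^NE = 45 + 2.62·18 = 92.16.
Planner: ∂(Σu_j)/∂x_i = Σα_j − 1 = 2.62 > 0, so everyone contributes w_i; X^SO = 45, W^SO = 45 + 2.62·45 = 162.9.
Deadweight loss = 70.74.

70.74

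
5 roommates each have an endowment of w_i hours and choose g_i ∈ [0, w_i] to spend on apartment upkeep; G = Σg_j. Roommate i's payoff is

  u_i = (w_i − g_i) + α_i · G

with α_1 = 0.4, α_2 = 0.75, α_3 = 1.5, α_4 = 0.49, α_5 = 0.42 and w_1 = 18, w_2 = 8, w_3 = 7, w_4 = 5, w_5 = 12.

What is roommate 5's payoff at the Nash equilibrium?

∂u_i/∂g_i = α_i − 1, so roommate i contributes w_i if α_i > 1, else 0.
α_i > 1 for i ∈ {3}; NE contributions (0, 0, 7, 0, 0), G = 7.
u_5 = (12 − 0) + 0.42·7 = 14.94.

14.94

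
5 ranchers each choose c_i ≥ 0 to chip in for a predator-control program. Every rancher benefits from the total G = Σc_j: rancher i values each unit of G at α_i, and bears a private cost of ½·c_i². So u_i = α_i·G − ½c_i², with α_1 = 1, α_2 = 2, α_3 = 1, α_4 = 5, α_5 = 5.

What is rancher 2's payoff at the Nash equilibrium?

26

Rancher i's FOC: ∂u_i/∂c_i = α_i − c_i = 0, so c_i* = α_i.
NE contributions = (1, 2, 1, 5, 5); G = 14.
u_2 = α_2·G − ½·(c_2)² = 2·14 − ½·2² = 26.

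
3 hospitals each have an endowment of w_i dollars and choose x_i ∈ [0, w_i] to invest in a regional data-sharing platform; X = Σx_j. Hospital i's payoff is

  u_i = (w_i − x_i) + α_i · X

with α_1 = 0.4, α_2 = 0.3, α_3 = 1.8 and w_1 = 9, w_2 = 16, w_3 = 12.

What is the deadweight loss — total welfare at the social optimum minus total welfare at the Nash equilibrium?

∂u_i/∂x_i = α_i − 1, so hospital i contributes w_i if α_i > 1, else 0.
α_i > 1 for i ∈ {3}; NE contributions (0, 0, 12), X = 12.
W^NE = Σw_i − X^NE + (Σα_i)·X^NE = 37 + 1.5·12 = 55.
Planner: ∂(Σu_j)/∂x_i = Σα_j − 1 = 1.5 > 0, so everyone contributes w_i; X^SO = 37, W^SO = 37 + 1.5·37 = 92.5.
Deadweight loss = 37.5.

37.5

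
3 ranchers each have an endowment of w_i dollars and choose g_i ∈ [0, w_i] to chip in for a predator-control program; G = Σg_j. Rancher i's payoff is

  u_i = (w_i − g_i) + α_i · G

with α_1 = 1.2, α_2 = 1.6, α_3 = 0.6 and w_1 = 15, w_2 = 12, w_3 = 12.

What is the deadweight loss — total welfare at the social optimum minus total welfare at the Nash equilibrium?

28.8

∂u_i/∂g_i = α_i − 1, so rancher i contributes w_i if α_i > 1, else 0.
α_i > 1 for i ∈ {1, 2}; NE contributions (15, 12, 0), G = 27.
W^NE = Σw_i − G^NE + (Σα_i)·G^NE = 39 + 2.4·27 = 103.8.
Planner: ∂(Σu_j)/∂g_i = Σα_j − 1 = 2.4 > 0, so everyone contributes w_i; G^SO = 39, W^SO = 39 + 2.4·39 = 132.6.
Deadweight loss = 28.8.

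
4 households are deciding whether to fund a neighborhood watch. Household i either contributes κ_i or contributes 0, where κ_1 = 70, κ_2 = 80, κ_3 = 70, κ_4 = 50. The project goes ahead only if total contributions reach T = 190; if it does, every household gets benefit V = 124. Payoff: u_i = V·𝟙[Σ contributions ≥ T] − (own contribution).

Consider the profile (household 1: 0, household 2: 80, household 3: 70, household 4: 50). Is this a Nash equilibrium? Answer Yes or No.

Yes

Total = 200 ≥ 190: provided.
Household 1 (pledges 0, payoff 124): pledging 70 → total 270, payoff 54. No gain.
Household 2 (pledges 80, payoff 44): dropping to 0 → total 120, payoff 0. No gain.
Household 3 (pledges 70, payoff 54): dropping to 0 → total 130, payoff 0. No gain.
Household 4 (pledges 50, payoff 74): dropping to 0 → total 150, payoff 0. No gain.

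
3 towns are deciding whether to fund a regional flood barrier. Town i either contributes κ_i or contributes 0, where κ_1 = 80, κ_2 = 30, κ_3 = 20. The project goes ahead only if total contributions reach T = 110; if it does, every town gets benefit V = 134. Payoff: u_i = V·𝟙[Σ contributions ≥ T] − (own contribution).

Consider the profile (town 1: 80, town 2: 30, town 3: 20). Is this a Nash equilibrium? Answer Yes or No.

Total = 130 ≥ 110: provided.
Town 1 (pledges 80, payoff 54): dropping to 0 → total 50, payoff 0. No gain.
Town 2 (pledges 30, payoff 104): dropping to 0 → total 100, payoff 0. No gain.
Town 3 (pledges 20, payoff 114): dropping to 0 → total 110, payoff 134. Profitable deviation.

No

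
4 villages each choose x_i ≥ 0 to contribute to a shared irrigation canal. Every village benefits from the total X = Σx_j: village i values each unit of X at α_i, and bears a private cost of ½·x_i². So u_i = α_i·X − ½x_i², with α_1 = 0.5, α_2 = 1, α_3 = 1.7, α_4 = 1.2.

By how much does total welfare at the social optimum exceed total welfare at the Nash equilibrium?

22.15

Village i's FOC: ∂u_i/∂x_i = α_i − x_i = 0, so x_i* = α_i.
NE contributions = (0.5, 1, 1.7, 1.2); X = 4.4.
W^NE = (Σα)·X − ½Σα_i² = 4.4² − ½·5.58 = 16.57.
Planner sets x_i = Σα_j = 4.4 for every i, so X^SO = 4·4.4 = 17.6.
W^SO = (Σα)·X^SO − ½·4·(Σα)² = (4/2)·4.4² = 38.72.
Deadweight loss = W^SO − W^NE = 22.15.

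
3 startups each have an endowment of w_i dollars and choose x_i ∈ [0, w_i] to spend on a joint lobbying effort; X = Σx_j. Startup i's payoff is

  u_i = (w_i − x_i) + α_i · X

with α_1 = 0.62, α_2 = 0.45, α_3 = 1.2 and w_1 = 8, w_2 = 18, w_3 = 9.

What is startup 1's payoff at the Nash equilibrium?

∂u_i/∂x_i = α_i − 1, so startup i contributes w_i if α_i > 1, else 0.
α_i > 1 for i ∈ {3}; NE contributions (0, 0, 9), X = 9.
u_1 = (8 − 0) + 0.62·9 = 13.58.

13.58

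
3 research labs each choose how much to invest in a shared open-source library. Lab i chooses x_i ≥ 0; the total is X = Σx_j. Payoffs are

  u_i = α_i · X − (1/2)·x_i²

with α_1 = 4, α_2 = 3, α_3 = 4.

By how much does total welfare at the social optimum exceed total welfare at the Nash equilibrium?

Lab i's FOC: ∂u_i/∂x_i = α_i − x_i = 0, so x_i* = α_i.
NE contributions = (4, 3, 4); X = 11.
W^NE = (Σα)·X − ½Σα_i² = 11² − ½·41 = 100.5.
Planner sets x_i = Σα_j = 11 for every i, so X^SO = 3·11 = 33.
W^SO = (Σα)·X^SO − ½·3·(Σα)² = (3/2)·11² = 181.5.
Deadweight loss = W^SO − W^NE = 81.

81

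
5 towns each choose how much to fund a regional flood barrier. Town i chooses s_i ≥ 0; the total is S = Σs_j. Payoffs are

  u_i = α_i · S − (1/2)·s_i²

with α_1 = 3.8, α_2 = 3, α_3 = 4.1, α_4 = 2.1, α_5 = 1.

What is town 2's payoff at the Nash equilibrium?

37.5

Town i's FOC: ∂u_i/∂s_i = α_i − s_i = 0, so s_i* = α_i.
NE contributions = (3.8, 3, 4.1, 2.1, 1); S = 14.
u_2 = α_2·S − ½·(s_2)² = 3·14 − ½·3² = 37.5.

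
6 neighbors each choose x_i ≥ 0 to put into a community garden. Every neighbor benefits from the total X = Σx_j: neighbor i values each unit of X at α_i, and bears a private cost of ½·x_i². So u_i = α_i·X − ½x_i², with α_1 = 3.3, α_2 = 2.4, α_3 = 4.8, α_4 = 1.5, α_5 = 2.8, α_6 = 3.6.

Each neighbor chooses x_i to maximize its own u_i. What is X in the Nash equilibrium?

Neighbor i's FOC: ∂u_i/∂x_i = α_i − x_i = 0, so x_i* = α_i.
NE contributions = (3.3, 2.4, 4.8, 1.5, 2.8, 3.6); X = 18.4.

18.4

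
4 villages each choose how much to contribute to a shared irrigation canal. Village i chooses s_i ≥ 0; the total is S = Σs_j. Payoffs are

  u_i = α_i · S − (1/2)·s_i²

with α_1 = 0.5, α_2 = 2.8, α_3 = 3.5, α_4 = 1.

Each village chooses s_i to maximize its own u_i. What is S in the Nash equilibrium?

Village i's FOC: ∂u_i/∂s_i = α_i − s_i = 0, so s_i* = α_i.
NE contributions = (0.5, 2.8, 3.5, 1); S = 7.8.

7.8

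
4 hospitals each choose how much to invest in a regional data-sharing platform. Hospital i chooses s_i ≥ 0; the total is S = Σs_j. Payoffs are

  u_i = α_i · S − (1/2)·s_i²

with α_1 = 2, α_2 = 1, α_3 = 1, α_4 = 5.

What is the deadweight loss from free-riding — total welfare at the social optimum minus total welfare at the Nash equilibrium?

96.5

Hospital i's FOC: ∂u_i/∂s_i = α_i − s_i = 0, so s_i* = α_i.
NE contributions = (2, 1, 1, 5); S = 9.
W^NE = (Σα)·S − ½Σα_i² = 9² − ½·31 = 65.5.
Planner sets s_i = Σα_j = 9 for every i, so S^SO = 4·9 = 36.
W^SO = (Σα)·S^SO − ½·4·(Σα)² = (4/2)·9² = 162.
Deadweight loss = W^SO − W^NE = 96.5.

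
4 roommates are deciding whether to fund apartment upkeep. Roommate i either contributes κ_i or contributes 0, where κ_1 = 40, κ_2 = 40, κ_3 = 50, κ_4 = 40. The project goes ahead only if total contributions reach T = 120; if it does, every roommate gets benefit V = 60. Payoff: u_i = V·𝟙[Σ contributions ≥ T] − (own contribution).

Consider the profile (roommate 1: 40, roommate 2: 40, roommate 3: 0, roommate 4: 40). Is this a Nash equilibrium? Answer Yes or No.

Yes

Total = 120 ≥ 120: provided.
Roommate 1 (pledges 40, payoff 20): dropping to 0 → total 80, payoff 0. No gain.
Roommate 2 (pledges 40, payoff 20): dropping to 0 → total 80, payoff 0. No gain.
Roommate 3 (pledges 0, payoff 60): pledging 50 → total 170, payoff 10. No gain.
Roommate 4 (pledges 40, payoff 20): dropping to 0 → total 80, payoff 0. No gain.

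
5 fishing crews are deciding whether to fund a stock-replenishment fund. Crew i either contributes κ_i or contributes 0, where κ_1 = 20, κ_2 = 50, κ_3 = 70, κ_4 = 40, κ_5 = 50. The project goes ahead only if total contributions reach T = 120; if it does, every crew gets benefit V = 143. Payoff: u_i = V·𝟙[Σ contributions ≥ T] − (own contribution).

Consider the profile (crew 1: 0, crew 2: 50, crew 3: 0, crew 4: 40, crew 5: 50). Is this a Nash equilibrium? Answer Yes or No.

Yes

Total = 140 ≥ 120: provided.
Crew 1 (pledges 0, payoff 143): pledging 20 → total 160, payoff 123. No gain.
Crew 2 (pledges 50, payoff 93): dropping to 0 → total 90, payoff 0. No gain.
Crew 3 (pledges 0, payoff 143): pledging 70 → total 210, payoff 73. No gain.
Crew 4 (pledges 40, payoff 103): dropping to 0 → total 100, payoff 0. No gain.
Crew 5 (pledges 50, payoff 93): dropping to 0 → total 90, payoff 0. No gain.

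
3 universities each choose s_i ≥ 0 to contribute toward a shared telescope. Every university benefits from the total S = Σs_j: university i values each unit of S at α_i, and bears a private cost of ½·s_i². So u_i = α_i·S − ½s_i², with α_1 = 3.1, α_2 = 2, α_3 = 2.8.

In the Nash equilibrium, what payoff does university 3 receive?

18.2

University i's FOC: ∂u_i/∂s_i = α_i − s_i = 0, so s_i* = α_i.
NE contributions = (3.1, 2, 2.8); S = 7.9.
u_3 = α_3·S − ½·(s_3)² = 2.8·7.9 − ½·2.8² = 18.2.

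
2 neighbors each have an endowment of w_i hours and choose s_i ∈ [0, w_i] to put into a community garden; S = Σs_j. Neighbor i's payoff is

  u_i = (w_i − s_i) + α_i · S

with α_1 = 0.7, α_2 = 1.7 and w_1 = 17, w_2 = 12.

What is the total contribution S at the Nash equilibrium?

12

∂u_i/∂s_i = α_i − 1, so neighbor i contributes w_i if α_i > 1, else 0.
α_i > 1 for i ∈ {2}; NE contributions (0, 12), S = 12.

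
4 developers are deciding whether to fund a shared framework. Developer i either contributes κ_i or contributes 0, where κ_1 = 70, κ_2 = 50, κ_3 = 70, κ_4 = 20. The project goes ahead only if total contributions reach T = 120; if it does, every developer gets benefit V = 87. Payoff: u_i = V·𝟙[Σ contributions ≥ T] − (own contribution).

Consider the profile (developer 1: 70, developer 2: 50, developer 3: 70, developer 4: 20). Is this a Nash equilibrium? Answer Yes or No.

Total = 210 ≥ 120: provided.
Developer 1 (pledges 70, payoff 17): dropping to 0 → total 140, payoff 87. Profitable deviation.

No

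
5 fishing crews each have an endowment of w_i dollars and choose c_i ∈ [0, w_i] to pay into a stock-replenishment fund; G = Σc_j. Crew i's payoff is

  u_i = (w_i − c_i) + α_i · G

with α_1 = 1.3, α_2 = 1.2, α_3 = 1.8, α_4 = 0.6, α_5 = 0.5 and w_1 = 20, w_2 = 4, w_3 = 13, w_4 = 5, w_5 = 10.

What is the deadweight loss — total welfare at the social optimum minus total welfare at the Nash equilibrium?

∂u_i/∂c_i = α_i − 1, so crew i contributes w_i if α_i > 1, else 0.
α_i > 1 for i ∈ {1, 2, 3}; NE contributions (20, 4, 13, 0, 0), G = 37.
W^NE = Σw_i − G^NE + (Σα_i)·G^NE = 52 + 4.4·37 = 214.8.
Planner: ∂(Σu_j)/∂c_i = Σα_j − 1 = 4.4 > 0, so everyone contributes w_i; G^SO = 52, W^SO = 52 + 4.4·52 = 280.8.
Deadweight loss = 66.

66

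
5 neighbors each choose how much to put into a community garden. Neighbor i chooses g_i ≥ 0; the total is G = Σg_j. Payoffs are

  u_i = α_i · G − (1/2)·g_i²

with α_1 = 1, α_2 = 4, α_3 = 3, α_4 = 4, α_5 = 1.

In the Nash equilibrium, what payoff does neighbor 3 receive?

Neighbor i's FOC: ∂u_i/∂g_i = α_i − g_i = 0, so g_i* = α_i.
NE contributions = (1, 4, 3, 4, 1); G = 13.
u_3 = α_3·G − ½·(g_3)² = 3·13 − ½·3² = 34.5.

34.5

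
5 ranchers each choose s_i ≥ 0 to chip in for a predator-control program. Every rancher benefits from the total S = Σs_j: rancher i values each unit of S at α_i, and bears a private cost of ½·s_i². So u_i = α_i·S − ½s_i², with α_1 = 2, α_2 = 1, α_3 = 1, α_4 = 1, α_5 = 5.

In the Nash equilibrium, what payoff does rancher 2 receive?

Rancher i's FOC: ∂u_i/∂s_i = α_i − s_i = 0, so s_i* = α_i.
NE contributions = (2, 1, 1, 1, 5); S = 10.
u_2 = α_2·S − ½·(s_2)² = 1·10 − ½·1² = 9.5.

9.5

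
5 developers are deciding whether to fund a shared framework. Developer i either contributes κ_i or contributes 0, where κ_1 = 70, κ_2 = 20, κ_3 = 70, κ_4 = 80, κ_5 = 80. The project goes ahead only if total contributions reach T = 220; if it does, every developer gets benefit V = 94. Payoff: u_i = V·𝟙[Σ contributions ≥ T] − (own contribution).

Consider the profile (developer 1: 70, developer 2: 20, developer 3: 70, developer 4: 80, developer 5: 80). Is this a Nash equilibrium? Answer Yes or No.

Total = 320 ≥ 220: provided.
Developer 1 (pledges 70, payoff 24): dropping to 0 → total 250, payoff 94. Profitable deviation.

No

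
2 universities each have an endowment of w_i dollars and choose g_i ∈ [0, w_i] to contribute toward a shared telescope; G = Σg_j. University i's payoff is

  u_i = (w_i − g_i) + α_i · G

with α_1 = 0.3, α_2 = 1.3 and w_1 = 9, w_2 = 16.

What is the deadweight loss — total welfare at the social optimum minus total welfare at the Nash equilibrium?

∂u_i/∂g_i = α_i − 1, so university i contributes w_i if α_i > 1, else 0.
α_i > 1 for i ∈ {2}; NE contributions (0, 16), G = 16.
W^NE = Σw_i − G^NE + (Σα_i)·G^NE = 25 + 0.6·16 = 34.6.
Planner: ∂(Σu_j)/∂g_i = Σα_j − 1 = 0.6 > 0, so everyone contributes w_i; G^SO = 25, W^SO = 25 + 0.6·25 = 40.
Deadweight loss = 5.4.

5.4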